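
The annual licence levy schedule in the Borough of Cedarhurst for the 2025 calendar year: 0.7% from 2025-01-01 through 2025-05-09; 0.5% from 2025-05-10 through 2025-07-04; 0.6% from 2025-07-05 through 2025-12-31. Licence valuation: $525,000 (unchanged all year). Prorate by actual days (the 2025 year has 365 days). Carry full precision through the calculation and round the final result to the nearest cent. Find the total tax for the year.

$3,255.00

2025-01-01 to 2025-05-09: 129 days at 0.7% → $525,000 × 0.7% × 129/365 = $1,298.8356
2025-05-10 to 2025-07-04: 56 days at 0.5% → $525,000 × 0.5% × 56/365 = $402.7397
2025-07-05 to 2025-12-31: 180 days at 0.6% → $525,000 × 0.6% × 180/365 = $1,553.4247
Total = $3,255.0000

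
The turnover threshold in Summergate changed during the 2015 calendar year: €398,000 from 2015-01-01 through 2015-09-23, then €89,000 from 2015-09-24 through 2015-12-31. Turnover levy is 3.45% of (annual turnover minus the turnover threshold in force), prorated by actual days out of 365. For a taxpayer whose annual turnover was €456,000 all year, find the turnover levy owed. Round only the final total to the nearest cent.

€4,892.48

2015-01-01 to 2015-09-23: 266 days, exemption €398,000 → (€456,000 − €398,000) × 3.45% × 266/365 = €1,458.2630
2015-09-24 to 2015-12-31: 99 days, exemption €89,000 → (€456,000 − €89,000) × 3.45% × 99/365 = €3,434.2151
Total = €4,892.4781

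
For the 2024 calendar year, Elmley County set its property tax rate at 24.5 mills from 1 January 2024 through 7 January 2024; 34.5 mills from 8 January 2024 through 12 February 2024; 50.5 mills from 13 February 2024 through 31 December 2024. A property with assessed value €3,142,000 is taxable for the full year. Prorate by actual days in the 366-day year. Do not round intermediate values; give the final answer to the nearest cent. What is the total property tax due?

€152,163.80

1 January – 7 January 2024: 7 days at 24.5 mills → €3,142,000 × 2.45% × 7/366 = €1,472.2760
8 January – 12 February 2024: 36 days at 34.5 mills → €3,142,000 × 3.45% × 36/366 = €10,662.1967
13 February – 31 December 2024: 323 days at 50.5 mills → €3,142,000 × 5.05% × 323/366 = €140,029.3251
Total = €152,163.7978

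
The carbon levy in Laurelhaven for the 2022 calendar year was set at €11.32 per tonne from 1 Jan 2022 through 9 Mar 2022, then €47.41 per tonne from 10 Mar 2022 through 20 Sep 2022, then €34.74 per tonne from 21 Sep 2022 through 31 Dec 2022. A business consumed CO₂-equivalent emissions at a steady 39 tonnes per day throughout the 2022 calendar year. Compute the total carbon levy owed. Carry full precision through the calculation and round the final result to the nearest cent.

€528,769.41

1 Jan – 9 Mar 2022: 68 days × 39 tonnes/day = 2,652 tonnes at €11.32/tonne → €30,020.64
10 Mar – 20 Sep 2022: 195 days × 39 tonnes/day = 7,605 tonnes at €47.41/tonne → €360,553.05
21 Sep – 31 Dec 2022: 102 days × 39 tonnes/day = 3,978 tonnes at €34.74/tonne → €138,195.72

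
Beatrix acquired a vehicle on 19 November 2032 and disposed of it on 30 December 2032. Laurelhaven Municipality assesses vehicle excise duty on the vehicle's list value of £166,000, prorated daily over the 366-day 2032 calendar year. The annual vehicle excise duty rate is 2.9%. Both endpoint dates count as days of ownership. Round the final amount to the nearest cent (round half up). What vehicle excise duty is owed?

£552.43

Days held (19 November – 30 December 2032): 42 out of 366
Tax = £166,000 × 2.9% × 42/366 = £552.4262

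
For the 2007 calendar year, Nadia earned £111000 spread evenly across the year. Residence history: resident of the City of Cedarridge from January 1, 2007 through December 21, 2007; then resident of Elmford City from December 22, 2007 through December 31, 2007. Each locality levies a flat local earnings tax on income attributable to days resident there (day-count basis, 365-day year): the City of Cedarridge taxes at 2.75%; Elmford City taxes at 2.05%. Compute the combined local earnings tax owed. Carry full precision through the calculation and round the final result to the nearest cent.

The City of Cedarridge, January 1 – December 21, 2007: 355 days → £111000 × 2.75% × 355/365 = £2968.8699
Elmford City, December 22 – December 31, 2007: 10 days → £111000 × 2.05% × 10/365 = £62.3425
Total = £3031.2123

£3031.21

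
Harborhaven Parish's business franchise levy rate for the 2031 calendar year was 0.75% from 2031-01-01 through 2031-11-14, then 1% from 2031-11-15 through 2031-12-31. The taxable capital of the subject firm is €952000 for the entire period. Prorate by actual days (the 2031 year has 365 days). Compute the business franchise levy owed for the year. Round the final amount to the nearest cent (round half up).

2031-01-01 to 2031-11-14: 318 days at 0.75% → €952000 × 0.75% × 318/365 = €6220.6027
2031-11-15 to 2031-12-31: 47 days at 1% → €952000 × 1% × 47/365 = €1225.8630
Total = €7446.4658

€7446.47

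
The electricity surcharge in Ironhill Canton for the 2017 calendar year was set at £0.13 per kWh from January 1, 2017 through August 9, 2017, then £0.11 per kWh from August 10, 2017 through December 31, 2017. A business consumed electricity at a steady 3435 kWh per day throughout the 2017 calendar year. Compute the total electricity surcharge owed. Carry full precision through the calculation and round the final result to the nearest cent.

January 1 – August 9, 2017: 221 days × 3435 kWh/day = 759,135 kWh at £0.13/kWh → £98,687.55
August 10 – December 31, 2017: 144 days × 3435 kWh/day = 494,640 kWh at £0.11/kWh → £54,410.40

£153,097.95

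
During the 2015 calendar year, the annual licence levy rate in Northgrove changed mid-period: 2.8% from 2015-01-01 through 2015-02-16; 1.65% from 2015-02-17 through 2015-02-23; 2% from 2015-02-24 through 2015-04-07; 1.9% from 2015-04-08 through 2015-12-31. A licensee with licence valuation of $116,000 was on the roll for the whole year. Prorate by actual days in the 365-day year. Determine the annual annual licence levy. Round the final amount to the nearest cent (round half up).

$2,346.54

2015-01-01 to 2015-02-16: 47 days at 2.8% → $116,000 × 2.8% × 47/365 = $418.2356
2015-02-17 to 2015-02-23: 7 days at 1.65% → $116,000 × 1.65% × 7/365 = $36.7068
2015-02-24 to 2015-04-07: 43 days at 2% → $116,000 × 2% × 43/365 = $273.3151
2015-04-08 to 2015-12-31: 268 days at 1.9% → $116,000 × 1.9% × 268/365 = $1,618.2795
Total = $2,346.5370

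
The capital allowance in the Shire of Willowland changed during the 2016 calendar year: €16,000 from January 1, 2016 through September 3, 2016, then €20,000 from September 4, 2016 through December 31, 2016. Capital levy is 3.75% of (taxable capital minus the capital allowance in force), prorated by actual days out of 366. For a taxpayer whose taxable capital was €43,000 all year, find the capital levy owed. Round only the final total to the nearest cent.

January 1 – September 3, 2016: 247 days, exemption €16,000 → (€43,000 − €16,000) × 3.75% × 247/366 = €683.2992
September 4 – December 31, 2016: 119 days, exemption €20,000 → (€43,000 − €20,000) × 3.75% × 119/366 = €280.4303
Total = €963.7295

€963.73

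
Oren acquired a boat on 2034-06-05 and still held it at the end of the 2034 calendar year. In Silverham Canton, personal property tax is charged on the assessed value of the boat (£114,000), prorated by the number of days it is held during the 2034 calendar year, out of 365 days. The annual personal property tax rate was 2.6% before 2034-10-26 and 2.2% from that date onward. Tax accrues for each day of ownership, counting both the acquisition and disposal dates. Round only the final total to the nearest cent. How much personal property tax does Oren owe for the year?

£1,621.61

2034-06-05 to 2034-10-25: 143 days at 2.6% → £114,000 × 2.6% × 143/365 = £1,161.2384
2034-10-26 to 2034-12-31: 67 days at 2.2% → £114,000 × 2.2% × 67/365 = £460.3726
Total = £1,621.6110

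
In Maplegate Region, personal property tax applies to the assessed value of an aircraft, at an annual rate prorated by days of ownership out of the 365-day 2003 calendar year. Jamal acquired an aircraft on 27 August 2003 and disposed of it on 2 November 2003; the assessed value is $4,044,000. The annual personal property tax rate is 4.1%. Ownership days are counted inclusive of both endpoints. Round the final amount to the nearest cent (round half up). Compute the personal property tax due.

Days held (27 August – 2 November 2003): 68 out of 365
Tax = $4,044,000 × 4.1% × 68/365 = $30,889.5123

$30,889.51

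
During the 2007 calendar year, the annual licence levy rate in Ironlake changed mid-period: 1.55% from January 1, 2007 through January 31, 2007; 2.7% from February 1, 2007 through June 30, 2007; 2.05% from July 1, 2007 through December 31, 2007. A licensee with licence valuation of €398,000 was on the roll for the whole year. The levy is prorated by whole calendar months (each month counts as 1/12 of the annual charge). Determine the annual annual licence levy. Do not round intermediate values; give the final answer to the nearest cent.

January 1 – January 31, 2007: 1 month at 1.55% → €398,000 × 1.55% × 1/12 = €514.0833
February 1 – June 30, 2007: 5 months at 2.7% → €398,000 × 2.7% × 5/12 = €4,477.5000
July 1 – December 31, 2007: 6 months at 2.05% → €398,000 × 2.05% × 6/12 = €4,079.5000
Total = €9,071.0833

€9,071.08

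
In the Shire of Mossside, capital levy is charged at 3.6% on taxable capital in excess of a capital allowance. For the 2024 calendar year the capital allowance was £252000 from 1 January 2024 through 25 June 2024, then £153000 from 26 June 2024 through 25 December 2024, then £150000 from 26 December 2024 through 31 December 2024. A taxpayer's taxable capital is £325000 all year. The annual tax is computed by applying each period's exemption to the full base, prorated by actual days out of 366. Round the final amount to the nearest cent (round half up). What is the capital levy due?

1 January – 25 June 2024: 177 days, exemption £252000 → (£325000 − £252000) × 3.6% × 177/366 = £1270.9180
26 June – 25 December 2024: 183 days, exemption £153000 → (£325000 − £153000) × 3.6% × 183/366 = £3096.0000
26 December – 31 December 2024: 6 days, exemption £150000 → (£325000 − £150000) × 3.6% × 6/366 = £103.2787
Total = £4470.1967

£4470.20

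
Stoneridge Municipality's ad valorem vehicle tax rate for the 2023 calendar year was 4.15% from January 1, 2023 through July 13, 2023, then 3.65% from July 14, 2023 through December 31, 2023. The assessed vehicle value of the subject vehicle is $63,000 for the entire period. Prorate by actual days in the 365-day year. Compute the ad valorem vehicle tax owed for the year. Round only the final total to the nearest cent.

$2,466.92

January 1 – July 13, 2023: 194 days at 4.15% → $63,000 × 4.15% × 194/365 = $1,389.6247
July 14 – December 31, 2023: 171 days at 3.65% → $63,000 × 3.65% × 171/365 = $1,077.3000
Total = $2,466.9247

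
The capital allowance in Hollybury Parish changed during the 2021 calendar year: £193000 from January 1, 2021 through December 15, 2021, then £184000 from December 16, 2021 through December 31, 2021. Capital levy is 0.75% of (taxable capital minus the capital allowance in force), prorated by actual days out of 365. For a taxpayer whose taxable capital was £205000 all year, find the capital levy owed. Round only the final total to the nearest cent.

£92.96

January 1 – December 15, 2021: 349 days, exemption £193000 → (£205000 − £193000) × 0.75% × 349/365 = £86.0548
December 16 – December 31, 2021: 16 days, exemption £184000 → (£205000 − £184000) × 0.75% × 16/365 = £6.9041
Total = £92.9589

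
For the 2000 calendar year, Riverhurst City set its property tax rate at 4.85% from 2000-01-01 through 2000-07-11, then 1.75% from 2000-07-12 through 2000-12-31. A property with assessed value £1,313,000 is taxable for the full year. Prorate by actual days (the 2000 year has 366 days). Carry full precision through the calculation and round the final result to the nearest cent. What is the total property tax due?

£44,441.10

2000-01-01 to 2000-07-11: 193 days at 4.85% → £1,313,000 × 4.85% × 193/366 = £33,580.1544
2000-07-12 to 2000-12-31: 173 days at 1.75% → £1,313,000 × 1.75% × 173/366 = £10,860.9495
Total = £44,441.1038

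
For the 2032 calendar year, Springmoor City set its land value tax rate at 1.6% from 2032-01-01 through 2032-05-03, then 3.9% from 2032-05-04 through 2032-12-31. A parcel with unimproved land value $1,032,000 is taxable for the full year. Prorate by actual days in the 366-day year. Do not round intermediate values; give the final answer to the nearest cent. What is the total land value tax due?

$32,206.30

2032-01-01 to 2032-05-03: 124 days at 1.6% → $1,032,000 × 1.6% × 124/366 = $5,594.2295
2032-05-04 to 2032-12-31: 242 days at 3.9% → $1,032,000 × 3.9% × 242/366 = $26,612.0656
Total = $32,206.2951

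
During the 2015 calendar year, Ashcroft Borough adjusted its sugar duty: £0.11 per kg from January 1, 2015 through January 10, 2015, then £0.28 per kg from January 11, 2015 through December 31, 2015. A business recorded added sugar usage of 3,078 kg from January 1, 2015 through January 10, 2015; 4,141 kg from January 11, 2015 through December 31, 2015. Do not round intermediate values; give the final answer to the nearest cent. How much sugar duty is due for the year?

£1,498.06

January 1 – January 10, 2015: 3,078 kg at £0.11/kg → £338.58
January 11 – December 31, 2015: 4,141 kg at £0.28/kg → £1,159.48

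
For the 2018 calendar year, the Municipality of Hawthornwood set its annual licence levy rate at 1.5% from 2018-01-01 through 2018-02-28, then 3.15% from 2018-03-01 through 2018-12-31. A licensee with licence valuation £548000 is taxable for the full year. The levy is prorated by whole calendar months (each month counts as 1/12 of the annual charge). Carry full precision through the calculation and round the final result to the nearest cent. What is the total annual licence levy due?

2018-01-01 to 2018-02-28: 2 months at 1.5% → £548000 × 1.5% × 2/12 = £1370.0000
2018-03-01 to 2018-12-31: 10 months at 3.15% → £548000 × 3.15% × 10/12 = £14385.0000
Total = £15755.0000

£15755.00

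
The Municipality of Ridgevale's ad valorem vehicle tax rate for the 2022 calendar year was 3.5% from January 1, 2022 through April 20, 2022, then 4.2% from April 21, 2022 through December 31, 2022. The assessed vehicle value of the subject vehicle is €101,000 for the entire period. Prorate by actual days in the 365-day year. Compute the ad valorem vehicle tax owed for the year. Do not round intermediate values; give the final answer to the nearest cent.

January 1 – April 20, 2022: 110 days at 3.5% → €101,000 × 3.5% × 110/365 = €1,065.3425
April 21 – December 31, 2022: 255 days at 4.2% → €101,000 × 4.2% × 255/365 = €2,963.5890
Total = €4,028.9315

€4,028.93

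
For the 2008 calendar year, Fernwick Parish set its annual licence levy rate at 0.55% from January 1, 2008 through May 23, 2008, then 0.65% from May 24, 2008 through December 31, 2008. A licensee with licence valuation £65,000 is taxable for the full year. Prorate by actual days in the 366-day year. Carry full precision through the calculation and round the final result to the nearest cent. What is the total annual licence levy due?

January 1 – May 23, 2008: 144 days at 0.55% → £65,000 × 0.55% × 144/366 = £140.6557
May 24 – December 31, 2008: 222 days at 0.65% → £65,000 × 0.65% × 222/366 = £256.2705
Total = £396.9262

£396.93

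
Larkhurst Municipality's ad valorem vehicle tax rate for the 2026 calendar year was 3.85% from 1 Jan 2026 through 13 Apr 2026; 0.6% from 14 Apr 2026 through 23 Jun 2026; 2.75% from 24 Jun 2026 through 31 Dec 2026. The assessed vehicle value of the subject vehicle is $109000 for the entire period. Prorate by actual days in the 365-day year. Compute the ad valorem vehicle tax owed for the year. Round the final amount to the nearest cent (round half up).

1 Jan – 13 Apr 2026: 103 days at 3.85% → $109000 × 3.85% × 103/365 = $1184.2178
14 Apr – 23 Jun 2026: 71 days at 0.6% → $109000 × 0.6% × 71/365 = $127.2164
24 Jun – 31 Dec 2026: 191 days at 2.75% → $109000 × 2.75% × 191/365 = $1568.5548
Total = $2879.9890

$2879.99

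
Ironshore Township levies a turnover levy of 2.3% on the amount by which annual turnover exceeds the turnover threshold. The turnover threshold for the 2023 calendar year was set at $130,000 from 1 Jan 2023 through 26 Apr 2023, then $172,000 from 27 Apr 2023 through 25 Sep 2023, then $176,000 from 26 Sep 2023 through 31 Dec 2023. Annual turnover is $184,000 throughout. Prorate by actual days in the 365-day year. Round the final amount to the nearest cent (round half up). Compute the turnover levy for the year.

$558.55

1 Jan – 26 Apr 2023: 116 days, exemption $130,000 → ($184,000 − $130,000) × 2.3% × 116/365 = $394.7178
27 Apr – 25 Sep 2023: 152 days, exemption $172,000 → ($184,000 − $172,000) × 2.3% × 152/365 = $114.9370
26 Sep – 31 Dec 2023: 97 days, exemption $176,000 → ($184,000 − $176,000) × 2.3% × 97/365 = $48.8986
Total = $558.5534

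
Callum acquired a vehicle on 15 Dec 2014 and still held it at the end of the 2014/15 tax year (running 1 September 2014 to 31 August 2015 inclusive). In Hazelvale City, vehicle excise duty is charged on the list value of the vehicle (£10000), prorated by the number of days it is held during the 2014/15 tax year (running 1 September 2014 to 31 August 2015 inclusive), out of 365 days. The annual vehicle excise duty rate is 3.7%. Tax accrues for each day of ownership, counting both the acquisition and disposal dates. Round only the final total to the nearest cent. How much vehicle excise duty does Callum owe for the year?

Days held (15 Dec 2014 – 31 Aug 2015): 260 out of 365
Tax = £10000 × 3.7% × 260/365 = £263.5616

£263.56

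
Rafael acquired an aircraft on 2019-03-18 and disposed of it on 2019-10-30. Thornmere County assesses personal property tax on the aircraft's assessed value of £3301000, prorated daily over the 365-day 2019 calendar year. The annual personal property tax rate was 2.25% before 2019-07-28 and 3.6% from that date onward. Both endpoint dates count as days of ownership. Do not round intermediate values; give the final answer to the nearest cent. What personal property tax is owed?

£57790.11

2019-03-18 to 2019-07-27: 132 days at 2.25% → £3301000 × 2.25% × 132/365 = £26860.1918
2019-07-28 to 2019-10-30: 95 days at 3.6% → £3301000 × 3.6% × 95/365 = £30929.9178
Total = £57790.1096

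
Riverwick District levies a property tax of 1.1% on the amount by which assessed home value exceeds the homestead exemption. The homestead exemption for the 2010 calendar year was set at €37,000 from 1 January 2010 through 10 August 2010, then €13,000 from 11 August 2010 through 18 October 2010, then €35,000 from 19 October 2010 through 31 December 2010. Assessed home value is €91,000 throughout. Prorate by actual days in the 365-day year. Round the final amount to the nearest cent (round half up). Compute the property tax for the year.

€648.37

1 January – 10 August 2010: 222 days, exemption €37,000 → (€91,000 − €37,000) × 1.1% × 222/365 = €361.2822
11 August – 18 October 2010: 69 days, exemption €13,000 → (€91,000 − €13,000) × 1.1% × 69/365 = €162.1973
19 October – 31 December 2010: 74 days, exemption €35,000 → (€91,000 − €35,000) × 1.1% × 74/365 = €124.8877
Total = €648.3671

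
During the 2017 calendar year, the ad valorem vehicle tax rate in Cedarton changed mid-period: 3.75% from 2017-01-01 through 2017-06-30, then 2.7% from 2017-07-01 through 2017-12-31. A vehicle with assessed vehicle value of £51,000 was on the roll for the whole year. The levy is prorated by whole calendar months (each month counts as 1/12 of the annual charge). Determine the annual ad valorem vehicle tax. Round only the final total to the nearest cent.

£1,644.75

2017-01-01 to 2017-06-30: 6 months at 3.75% → £51,000 × 3.75% × 6/12 = £956.2500
2017-07-01 to 2017-12-31: 6 months at 2.7% → £51,000 × 2.7% × 6/12 = £688.5000
Total = £1,644.7500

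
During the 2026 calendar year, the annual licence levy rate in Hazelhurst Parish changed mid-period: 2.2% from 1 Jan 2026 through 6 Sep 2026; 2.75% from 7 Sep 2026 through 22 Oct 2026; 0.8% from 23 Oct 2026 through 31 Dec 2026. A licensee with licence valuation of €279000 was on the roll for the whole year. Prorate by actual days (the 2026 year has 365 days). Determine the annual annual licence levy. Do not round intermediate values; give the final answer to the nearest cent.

€5582.29

1 Jan – 6 Sep 2026: 249 days at 2.2% → €279000 × 2.2% × 249/365 = €4187.2932
7 Sep – 22 Oct 2026: 46 days at 2.75% → €279000 × 2.75% × 46/365 = €966.9452
23 Oct – 31 Dec 2026: 70 days at 0.8% → €279000 × 0.8% × 70/365 = €428.0548
Total = €5582.2932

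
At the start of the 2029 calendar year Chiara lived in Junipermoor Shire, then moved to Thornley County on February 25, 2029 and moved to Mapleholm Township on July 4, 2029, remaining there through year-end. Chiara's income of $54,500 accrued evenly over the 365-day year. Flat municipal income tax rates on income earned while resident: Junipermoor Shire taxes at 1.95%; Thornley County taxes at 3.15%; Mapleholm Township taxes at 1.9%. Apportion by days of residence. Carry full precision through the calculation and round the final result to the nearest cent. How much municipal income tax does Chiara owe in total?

Junipermoor Shire, January 1 – February 24, 2029: 55 days → $54,500 × 1.95% × 55/365 = $160.1404
Thornley County, February 25 – July 3, 2029: 129 days → $54,500 × 3.15% × 129/365 = $606.7418
Mapleholm Township, July 4 – December 31, 2029: 181 days → $54,500 × 1.9% × 181/365 = $513.4945
Total = $1,280.3767

$1,280.38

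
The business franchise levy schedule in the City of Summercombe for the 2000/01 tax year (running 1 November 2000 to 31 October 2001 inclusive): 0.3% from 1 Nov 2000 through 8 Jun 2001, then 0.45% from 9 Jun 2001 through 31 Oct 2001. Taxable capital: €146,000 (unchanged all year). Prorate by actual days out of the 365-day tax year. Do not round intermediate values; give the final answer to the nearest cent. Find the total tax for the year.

1 Nov 2000 – 8 Jun 2001: 220 days at 0.3% → €146,000 × 0.3% × 220/365 = €264.0000
9 Jun – 31 Oct 2001: 145 days at 0.45% → €146,000 × 0.45% × 145/365 = €261.0000
Total = €525.0000

€525.00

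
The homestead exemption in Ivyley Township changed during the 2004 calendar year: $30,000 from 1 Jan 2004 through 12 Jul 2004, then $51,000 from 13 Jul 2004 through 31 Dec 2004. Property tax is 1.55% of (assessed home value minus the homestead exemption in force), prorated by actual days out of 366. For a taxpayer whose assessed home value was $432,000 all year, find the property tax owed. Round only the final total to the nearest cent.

$6,078.03

1 Jan – 12 Jul 2004: 194 days, exemption $30,000 → ($432,000 − $30,000) × 1.55% × 194/366 = $3,302.7705
13 Jul – 31 Dec 2004: 172 days, exemption $51,000 → ($432,000 − $51,000) × 1.55% × 172/366 = $2,775.2623
Total = $6,078.0328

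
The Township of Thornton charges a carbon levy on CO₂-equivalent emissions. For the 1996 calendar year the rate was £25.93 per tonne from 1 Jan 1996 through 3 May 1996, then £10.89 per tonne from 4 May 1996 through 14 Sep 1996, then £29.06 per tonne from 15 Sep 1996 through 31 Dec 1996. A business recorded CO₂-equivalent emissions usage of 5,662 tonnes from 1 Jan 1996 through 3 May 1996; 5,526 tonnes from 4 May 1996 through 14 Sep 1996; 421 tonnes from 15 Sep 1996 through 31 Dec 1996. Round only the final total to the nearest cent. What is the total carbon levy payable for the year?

1 Jan – 3 May 1996: 5,662 tonnes at £25.93/tonne → £146,815.66
4 May – 14 Sep 1996: 5,526 tonnes at £10.89/tonne → £60,178.14
15 Sep – 31 Dec 1996: 421 tonnes at £29.06/tonne → £12,234.26

£219,228.06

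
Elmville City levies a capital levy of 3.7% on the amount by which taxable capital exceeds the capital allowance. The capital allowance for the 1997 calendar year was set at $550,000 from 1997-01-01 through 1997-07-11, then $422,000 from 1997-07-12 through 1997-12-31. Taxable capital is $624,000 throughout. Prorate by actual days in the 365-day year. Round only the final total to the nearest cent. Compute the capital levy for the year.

$4,982.73

1997-01-01 to 1997-07-11: 192 days, exemption $550,000 → ($624,000 − $550,000) × 3.7% × 192/365 = $1,440.2630
1997-07-12 to 1997-12-31: 173 days, exemption $422,000 → ($624,000 − $422,000) × 3.7% × 173/365 = $3,542.4712
Total = $4,982.7342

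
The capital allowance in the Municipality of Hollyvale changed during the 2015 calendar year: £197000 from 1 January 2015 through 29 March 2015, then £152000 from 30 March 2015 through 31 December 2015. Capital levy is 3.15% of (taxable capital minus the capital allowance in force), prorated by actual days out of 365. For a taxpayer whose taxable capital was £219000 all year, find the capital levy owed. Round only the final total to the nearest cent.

£1768.75

1 January – 29 March 2015: 88 days, exemption £197000 → (£219000 − £197000) × 3.15% × 88/365 = £167.0795
30 March – 31 December 2015: 277 days, exemption £152000 → (£219000 − £152000) × 3.15% × 277/365 = £1601.6671
Total = £1768.7466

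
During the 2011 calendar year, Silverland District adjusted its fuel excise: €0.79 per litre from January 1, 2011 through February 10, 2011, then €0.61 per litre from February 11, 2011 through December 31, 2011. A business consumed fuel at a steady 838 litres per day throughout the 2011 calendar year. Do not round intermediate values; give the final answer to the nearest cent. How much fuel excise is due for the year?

€192,765.14

January 1 – February 10, 2011: 41 days × 838 litres/day = 34,358 litres at €0.79/litre → €27,142.82
February 11 – December 31, 2011: 324 days × 838 litres/day = 271,512 litres at €0.61/litre → €165,622.32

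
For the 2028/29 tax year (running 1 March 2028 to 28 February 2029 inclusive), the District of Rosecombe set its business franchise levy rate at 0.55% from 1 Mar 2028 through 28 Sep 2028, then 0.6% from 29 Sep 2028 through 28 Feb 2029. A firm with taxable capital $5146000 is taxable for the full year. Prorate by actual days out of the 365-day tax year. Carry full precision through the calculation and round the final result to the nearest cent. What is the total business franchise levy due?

1 Mar – 28 Sep 2028: 212 days at 0.55% → $5146000 × 0.55% × 212/365 = $16439.0027
29 Sep 2028 – 28 Feb 2029: 153 days at 0.6% → $5146000 × 0.6% × 153/365 = $12942.5425
Total = $29381.5452

$29381.55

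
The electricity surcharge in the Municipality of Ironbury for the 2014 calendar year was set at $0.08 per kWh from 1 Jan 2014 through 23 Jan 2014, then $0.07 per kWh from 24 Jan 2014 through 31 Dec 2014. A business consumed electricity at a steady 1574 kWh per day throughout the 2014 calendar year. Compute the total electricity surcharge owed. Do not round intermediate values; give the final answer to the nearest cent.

$40577.72

1 Jan – 23 Jan 2014: 23 days × 1574 kWh/day = 36,202 kWh at $0.08/kWh → $2896.16
24 Jan – 31 Dec 2014: 342 days × 1574 kWh/day = 538,308 kWh at $0.07/kWh → $37681.56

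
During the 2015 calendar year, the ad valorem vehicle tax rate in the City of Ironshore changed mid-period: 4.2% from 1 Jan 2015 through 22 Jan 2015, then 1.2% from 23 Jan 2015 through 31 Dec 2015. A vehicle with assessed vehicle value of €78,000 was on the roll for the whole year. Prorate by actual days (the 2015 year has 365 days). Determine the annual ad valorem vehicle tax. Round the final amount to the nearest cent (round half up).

€1,077.04

1 Jan – 22 Jan 2015: 22 days at 4.2% → €78,000 × 4.2% × 22/365 = €197.4575
23 Jan – 31 Dec 2015: 343 days at 1.2% → €78,000 × 1.2% × 343/365 = €879.5836
Total = €1,077.0411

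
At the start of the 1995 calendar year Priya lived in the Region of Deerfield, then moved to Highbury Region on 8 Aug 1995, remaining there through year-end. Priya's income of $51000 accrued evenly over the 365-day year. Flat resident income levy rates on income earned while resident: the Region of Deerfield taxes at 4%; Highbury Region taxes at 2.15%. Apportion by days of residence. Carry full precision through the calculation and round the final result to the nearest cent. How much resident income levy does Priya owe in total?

The Region of Deerfield, 1 Jan – 7 Aug 1995: 219 days → $51000 × 4% × 219/365 = $1224.0000
Highbury Region, 8 Aug – 31 Dec 1995: 146 days → $51000 × 2.15% × 146/365 = $438.6000
Total = $1662.6000

$1662.60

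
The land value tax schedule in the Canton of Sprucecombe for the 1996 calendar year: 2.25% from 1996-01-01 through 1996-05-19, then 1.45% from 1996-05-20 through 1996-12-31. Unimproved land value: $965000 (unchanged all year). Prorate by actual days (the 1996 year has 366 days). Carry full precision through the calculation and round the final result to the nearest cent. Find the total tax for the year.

$16945.51

1996-01-01 to 1996-05-19: 140 days at 2.25% → $965000 × 2.25% × 140/366 = $8305.3279
1996-05-20 to 1996-12-31: 226 days at 1.45% → $965000 × 1.45% × 226/366 = $8640.1776
Total = $16945.5055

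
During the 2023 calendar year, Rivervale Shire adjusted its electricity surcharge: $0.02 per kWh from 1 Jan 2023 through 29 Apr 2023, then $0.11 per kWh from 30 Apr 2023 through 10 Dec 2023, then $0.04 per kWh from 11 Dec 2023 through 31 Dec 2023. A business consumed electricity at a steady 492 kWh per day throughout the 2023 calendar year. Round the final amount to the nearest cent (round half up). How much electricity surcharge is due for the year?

1 Jan – 29 Apr 2023: 119 days × 492 kWh/day = 58,548 kWh at $0.02/kWh → $1,170.96
30 Apr – 10 Dec 2023: 225 days × 492 kWh/day = 110,700 kWh at $0.11/kWh → $12,177.00
11 Dec – 31 Dec 2023: 21 days × 492 kWh/day = 10,332 kWh at $0.04/kWh → $413.28

$13,761.24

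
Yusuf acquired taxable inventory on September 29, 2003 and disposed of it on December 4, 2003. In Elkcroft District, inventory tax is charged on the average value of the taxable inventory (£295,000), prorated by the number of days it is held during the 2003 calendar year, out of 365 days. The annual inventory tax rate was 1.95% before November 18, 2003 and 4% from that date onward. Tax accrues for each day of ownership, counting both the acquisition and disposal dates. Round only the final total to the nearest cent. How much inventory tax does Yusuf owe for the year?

£1,337.60

September 29 – November 17, 2003: 50 days at 1.95% → £295,000 × 1.95% × 50/365 = £788.0137
November 18 – December 4, 2003: 17 days at 4% → £295,000 × 4% × 17/365 = £549.5890
Total = £1,337.6027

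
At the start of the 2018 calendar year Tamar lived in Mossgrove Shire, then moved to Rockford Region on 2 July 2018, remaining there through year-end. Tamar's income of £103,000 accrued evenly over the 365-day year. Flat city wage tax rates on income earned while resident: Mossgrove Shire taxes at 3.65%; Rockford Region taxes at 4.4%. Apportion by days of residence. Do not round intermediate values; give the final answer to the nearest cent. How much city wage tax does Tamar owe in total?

£4,146.81

Mossgrove Shire, 1 January – 1 July 2018: 182 days → £103,000 × 3.65% × 182/365 = £1,874.6000
Rockford Region, 2 July – 31 December 2018: 183 days → £103,000 × 4.4% × 183/365 = £2,272.2082
Total = £4,146.8082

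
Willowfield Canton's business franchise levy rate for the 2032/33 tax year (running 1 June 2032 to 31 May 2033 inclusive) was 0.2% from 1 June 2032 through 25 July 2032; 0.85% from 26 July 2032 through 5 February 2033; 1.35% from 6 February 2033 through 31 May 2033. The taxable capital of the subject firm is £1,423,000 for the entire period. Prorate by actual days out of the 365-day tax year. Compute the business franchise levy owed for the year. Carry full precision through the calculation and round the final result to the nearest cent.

£12,943.45

1 June – 25 July 2032: 55 days at 0.2% → £1,423,000 × 0.2% × 55/365 = £428.8493
26 July 2032 – 5 February 2033: 195 days at 0.85% → £1,423,000 × 0.85% × 195/365 = £6,461.9795
6 February – 31 May 2033: 115 days at 1.35% → £1,423,000 × 1.35% × 115/365 = £6,052.6233
Total = £12,943.4521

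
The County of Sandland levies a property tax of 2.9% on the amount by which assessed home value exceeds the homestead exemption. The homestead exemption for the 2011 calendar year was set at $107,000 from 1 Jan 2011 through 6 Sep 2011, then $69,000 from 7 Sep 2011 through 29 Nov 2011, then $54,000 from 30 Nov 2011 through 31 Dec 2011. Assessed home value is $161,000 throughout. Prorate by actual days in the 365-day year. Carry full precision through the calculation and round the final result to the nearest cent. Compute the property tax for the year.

1 Jan – 6 Sep 2011: 249 days, exemption $107,000 → ($161,000 − $107,000) × 2.9% × 249/365 = $1,068.3123
7 Sep – 29 Nov 2011: 84 days, exemption $69,000 → ($161,000 − $69,000) × 2.9% × 84/365 = $614.0055
30 Nov – 31 Dec 2011: 32 days, exemption $54,000 → ($161,000 − $54,000) × 2.9% × 32/365 = $272.0438
Total = $1,954.3616

$1,954.36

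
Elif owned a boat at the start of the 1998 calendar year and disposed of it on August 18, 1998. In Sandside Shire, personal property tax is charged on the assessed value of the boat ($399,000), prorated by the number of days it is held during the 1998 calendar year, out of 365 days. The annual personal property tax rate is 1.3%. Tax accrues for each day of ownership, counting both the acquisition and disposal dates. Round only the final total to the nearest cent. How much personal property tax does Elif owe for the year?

Days held (January 1 – August 18, 1998): 230 out of 365
Tax = $399,000 × 1.3% × 230/365 = $3,268.5205

$3,268.52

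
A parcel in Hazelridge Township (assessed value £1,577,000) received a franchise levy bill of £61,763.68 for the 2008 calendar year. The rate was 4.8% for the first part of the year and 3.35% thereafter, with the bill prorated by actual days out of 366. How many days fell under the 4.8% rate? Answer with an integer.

Let d = days at the first rate; then 366 − d days at the second rate.
£1,577,000 × [4.8%·d + 3.35%·(366−d)] / 366 = £61,763.68
Solving gives d = 143, so the new rate took effect on 23 May 2008.

143 days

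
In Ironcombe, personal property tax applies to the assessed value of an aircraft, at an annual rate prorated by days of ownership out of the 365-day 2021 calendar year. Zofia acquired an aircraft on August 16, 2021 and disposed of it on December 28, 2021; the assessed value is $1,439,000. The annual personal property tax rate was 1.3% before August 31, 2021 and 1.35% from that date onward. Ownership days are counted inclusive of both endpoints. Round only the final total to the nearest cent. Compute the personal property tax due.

August 16 – August 30, 2021: 15 days at 1.3% → $1,439,000 × 1.3% × 15/365 = $768.7808
August 31 – December 28, 2021: 120 days at 1.35% → $1,439,000 × 1.35% × 120/365 = $6,386.7945
Total = $7,155.5753

$7,155.58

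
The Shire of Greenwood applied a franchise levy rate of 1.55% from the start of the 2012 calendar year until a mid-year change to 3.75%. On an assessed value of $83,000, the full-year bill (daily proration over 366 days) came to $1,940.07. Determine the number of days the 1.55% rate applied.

235 days

Let d = days at the first rate; then 366 − d days at the second rate.
$83,000 × [1.55%·d + 3.75%·(366−d)] / 366 = $1,940.07
Solving gives d = 235, so the new rate took effect on 23 Aug 2012.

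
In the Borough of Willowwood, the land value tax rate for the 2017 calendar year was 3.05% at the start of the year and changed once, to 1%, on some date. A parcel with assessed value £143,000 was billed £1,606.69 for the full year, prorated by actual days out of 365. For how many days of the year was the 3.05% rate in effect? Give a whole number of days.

Let d = days at the first rate; then 365 − d days at the second rate.
£143,000 × [3.05%·d + 1%·(365−d)] / 365 = £1,606.69
Solving gives d = 22, so the new rate took effect on 23 Jan 2017.

22 days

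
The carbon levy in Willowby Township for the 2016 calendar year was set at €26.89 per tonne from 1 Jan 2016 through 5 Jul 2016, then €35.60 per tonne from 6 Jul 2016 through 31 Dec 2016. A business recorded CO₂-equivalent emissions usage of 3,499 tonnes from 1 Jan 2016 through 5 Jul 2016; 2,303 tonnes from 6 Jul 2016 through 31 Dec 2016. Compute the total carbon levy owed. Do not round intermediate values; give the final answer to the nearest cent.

€176,074.91

1 Jan – 5 Jul 2016: 3,499 tonnes at €26.89/tonne → €94,088.11
6 Jul – 31 Dec 2016: 2,303 tonnes at €35.60/tonne → €81,986.80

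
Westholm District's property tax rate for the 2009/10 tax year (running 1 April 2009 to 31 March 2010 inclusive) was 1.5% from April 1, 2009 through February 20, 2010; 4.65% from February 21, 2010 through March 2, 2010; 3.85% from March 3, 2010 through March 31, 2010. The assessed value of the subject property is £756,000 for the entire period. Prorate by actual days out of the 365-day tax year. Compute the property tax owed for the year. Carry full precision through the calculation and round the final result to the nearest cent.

£13,403.98

April 1, 2009 – February 20, 2010: 326 days at 1.5% → £756,000 × 1.5% × 326/365 = £10,128.3288
February 21 – March 2, 2010: 10 days at 4.65% → £756,000 × 4.65% × 10/365 = £963.1233
March 3 – March 31, 2010: 29 days at 3.85% → £756,000 × 3.85% × 29/365 = £2,312.5315
Total = £13,403.9836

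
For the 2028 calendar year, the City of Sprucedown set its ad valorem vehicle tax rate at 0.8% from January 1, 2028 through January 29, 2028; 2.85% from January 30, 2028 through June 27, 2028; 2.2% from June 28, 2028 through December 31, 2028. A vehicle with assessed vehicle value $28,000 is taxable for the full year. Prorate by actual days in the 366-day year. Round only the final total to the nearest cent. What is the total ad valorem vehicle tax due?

January 1 – January 29, 2028: 29 days at 0.8% → $28,000 × 0.8% × 29/366 = $17.7486
January 30 – June 27, 2028: 150 days at 2.85% → $28,000 × 2.85% × 150/366 = $327.0492
June 28 – December 31, 2028: 187 days at 2.2% → $28,000 × 2.2% × 187/366 = $314.7322
Total = $659.5301

$659.53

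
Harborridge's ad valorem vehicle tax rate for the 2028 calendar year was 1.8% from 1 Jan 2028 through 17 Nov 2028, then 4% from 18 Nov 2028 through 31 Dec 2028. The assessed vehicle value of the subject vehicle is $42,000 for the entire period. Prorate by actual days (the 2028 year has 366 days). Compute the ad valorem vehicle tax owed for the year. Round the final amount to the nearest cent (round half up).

1 Jan – 17 Nov 2028: 322 days at 1.8% → $42,000 × 1.8% × 322/366 = $665.1148
18 Nov – 31 Dec 2028: 44 days at 4% → $42,000 × 4% × 44/366 = $201.9672
Total = $867.0820

$867.08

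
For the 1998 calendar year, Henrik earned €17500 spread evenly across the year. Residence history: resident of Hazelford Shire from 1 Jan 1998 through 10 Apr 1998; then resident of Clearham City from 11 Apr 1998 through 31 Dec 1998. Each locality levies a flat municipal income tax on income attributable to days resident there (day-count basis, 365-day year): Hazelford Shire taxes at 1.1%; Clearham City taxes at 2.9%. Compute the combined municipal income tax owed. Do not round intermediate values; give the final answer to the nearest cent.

Hazelford Shire, 1 Jan – 10 Apr 1998: 100 days → €17500 × 1.1% × 100/365 = €52.7397
Clearham City, 11 Apr – 31 Dec 1998: 265 days → €17500 × 2.9% × 265/365 = €368.4589
Total = €421.1986

€421.20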